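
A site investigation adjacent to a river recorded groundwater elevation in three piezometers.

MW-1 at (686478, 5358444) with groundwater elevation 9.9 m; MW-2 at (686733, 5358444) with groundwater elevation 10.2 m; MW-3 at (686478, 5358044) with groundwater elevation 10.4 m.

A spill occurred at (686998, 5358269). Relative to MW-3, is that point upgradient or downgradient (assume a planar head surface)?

upgradient

∂h/∂x = (10.2 − 9.9) / (686733 − 686478) = +0.001176
∂h/∂y = (10.4 − 9.9) / (5358044 − 5358444) = -0.001250
Head at (686998, 5358269) = 9.9 + (+0.001176)·(520) + (-0.001250)·(-175) = 10.73 m.
That is higher than the 10.4 m at MW-3, so the point is upgradient.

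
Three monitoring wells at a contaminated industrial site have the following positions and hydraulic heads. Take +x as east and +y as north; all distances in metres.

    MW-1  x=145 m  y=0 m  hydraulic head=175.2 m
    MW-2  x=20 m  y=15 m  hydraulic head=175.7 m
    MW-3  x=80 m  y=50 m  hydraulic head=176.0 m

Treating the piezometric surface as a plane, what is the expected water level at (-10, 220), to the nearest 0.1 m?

Taking MW-1 as reference: MW-2−MW-1 = (-125, 15, +0.5); MW-3−MW-1 = (-65, 50, +0.8).
Solve a·Δx + b·Δy = Δh: det = (-125)·50 − (-65)·15 = -5275.
∂h/∂x = [(+0.5)·50 − (+0.8)·15] / -5275 = -0.002464
∂h/∂y = [(-125)·(+0.8) − (-65)·(+0.5)] / -5275 = +0.01280
h(-10, 220) = 175.2 + (-0.002464)·(-155) + (+0.01280)·(220) = 175.2 +0.382 +2.815 = 178.397 m.

178.4 m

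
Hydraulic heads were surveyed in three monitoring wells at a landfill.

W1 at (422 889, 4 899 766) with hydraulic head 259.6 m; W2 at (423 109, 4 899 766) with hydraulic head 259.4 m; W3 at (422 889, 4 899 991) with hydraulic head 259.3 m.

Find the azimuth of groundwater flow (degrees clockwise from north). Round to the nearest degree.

034°

∂h/∂x = (259.4 − 259.6) / (423109 − 422889) = -0.0009091
∂h/∂y = (259.3 − 259.6) / (4899991 − 4899766) = -0.001333
Flow direction (−∇h) has components (+0.0009091 E, +0.001333 N).
Azimuth = atan2(E, N) = atan2(+0.0009091, +0.001333) = 34.3° ≈ 034°.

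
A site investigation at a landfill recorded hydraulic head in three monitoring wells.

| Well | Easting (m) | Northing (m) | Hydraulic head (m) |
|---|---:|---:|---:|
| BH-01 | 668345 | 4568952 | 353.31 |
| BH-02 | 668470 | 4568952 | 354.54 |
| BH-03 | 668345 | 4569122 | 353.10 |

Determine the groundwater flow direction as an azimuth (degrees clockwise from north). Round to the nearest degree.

277°

∂h/∂x = (354.54 − 353.31) / (668470 − 668345) = +0.009840
∂h/∂y = (353.10 − 353.31) / (4569122 − 4568952) = -0.001235
Flow direction (−∇h) has components (-0.009840 E, +0.001235 N).
Azimuth = atan2(E, N) = atan2(-0.009840, +0.001235) = 277.2° ≈ 277°.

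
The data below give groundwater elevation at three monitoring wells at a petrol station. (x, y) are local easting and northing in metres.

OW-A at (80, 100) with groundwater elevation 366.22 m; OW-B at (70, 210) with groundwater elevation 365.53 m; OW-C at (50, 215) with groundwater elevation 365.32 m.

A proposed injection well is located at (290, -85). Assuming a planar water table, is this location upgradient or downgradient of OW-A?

Taking OW-A as reference: OW-B−OW-A = (-10, 110, -0.69); OW-C−OW-A = (-30, 115, -0.90).
Solve a·Δx + b·Δy = Δh: det = (-10)·115 − (-30)·110 = 2150.
∂h/∂x = [(-0.69)·115 − (-0.90)·110] / 2150 = +0.009140
∂h/∂y = [(-10)·(-0.90) − (-30)·(-0.69)] / 2150 = -0.005442
Head at (290, -85) = 366.22 + (+0.009140)·(210) + (-0.005442)·(-185) = 369.15 m.
That is higher than the 366.22 m at OW-A, so the point is upgradient.

upgradient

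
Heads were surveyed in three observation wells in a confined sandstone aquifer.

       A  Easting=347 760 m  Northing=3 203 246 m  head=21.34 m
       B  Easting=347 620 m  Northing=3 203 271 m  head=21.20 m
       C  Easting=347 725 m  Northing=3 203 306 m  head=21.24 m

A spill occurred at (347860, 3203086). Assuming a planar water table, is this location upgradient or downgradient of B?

Differences from A: to B (Δx, Δy, Δh) = (-140, 25, -0.14); to C = (-35, 60, -0.10).
Determinant of the coordinate differences = (-140)·60 − (-35)·25 = -7525.
∂h/∂x = [(-0.14)·60 − (-0.10)·25] / -7525 = +0.0007841
∂h/∂y = [(-140)·(-0.10) − (-35)·(-0.14)] / -7525 = -0.001209
Head at (347860, 3203086) = 21.34 + (+0.0007841)·(100) + (-0.001209)·(-160) = 21.61 m.
That is higher than the 21.20 m at B, so the point is upgradient.

upgradient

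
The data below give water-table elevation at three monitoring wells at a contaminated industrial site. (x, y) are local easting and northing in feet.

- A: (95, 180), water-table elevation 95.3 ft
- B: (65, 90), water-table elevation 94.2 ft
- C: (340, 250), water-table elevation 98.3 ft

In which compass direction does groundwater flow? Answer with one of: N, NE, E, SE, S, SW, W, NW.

SW

Taking A as reference: B−A = (-30, -90, -1.1); C−A = (245, 70, +3.0).
Determinant of the coordinate differences = (-30)·70 − 245·(-90) = 19950.
∂h/∂x = [(-1.1)·70 − (+3.0)·(-90)] / 19950 = +0.009674
∂h/∂y = [(-30)·(+3.0) − 245·(-1.1)] / 19950 = +0.008997
Flow = −∇h = (-0.009674 east, -0.008997 north), which points southwest.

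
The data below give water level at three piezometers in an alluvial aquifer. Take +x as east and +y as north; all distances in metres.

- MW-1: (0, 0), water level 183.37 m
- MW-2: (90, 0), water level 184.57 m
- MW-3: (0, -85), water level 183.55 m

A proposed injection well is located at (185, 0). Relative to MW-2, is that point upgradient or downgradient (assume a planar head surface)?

upgradient

∂h/∂x = (184.57 − 183.37) / (90 − 0) = +0.01333
∂h/∂y = (183.55 − 183.37) / (-85 − 0) = -0.002118
Head at (185, 0) = 183.37 + (+0.01333)·(185) + (-0.002118)·(0) = 185.84 m.
That is higher than the 184.57 m at MW-2, so the point is upgradient.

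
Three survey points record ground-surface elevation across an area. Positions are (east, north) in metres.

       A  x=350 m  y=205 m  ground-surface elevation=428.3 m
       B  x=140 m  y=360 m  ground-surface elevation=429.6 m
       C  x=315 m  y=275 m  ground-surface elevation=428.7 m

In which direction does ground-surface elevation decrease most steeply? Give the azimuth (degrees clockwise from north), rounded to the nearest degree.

With z = a·x + b·y + c and A as origin, the differences give:
  (-210)·a + 155·b = +1.3
  (-35)·a + 70·b = +0.4
Eliminate b (×70 and ×155, subtract): -9275·a = 29.00 → a = ∂z/∂x = -0.003127
Back-substitute: b = ∂z/∂y = +0.004151.
Steepest decrease is along −∇f: components (+0.003127 E, -0.004151 N).
Azimuth = atan2(+0.003127, -0.004151) = 143.0° ≈ 143°.

143°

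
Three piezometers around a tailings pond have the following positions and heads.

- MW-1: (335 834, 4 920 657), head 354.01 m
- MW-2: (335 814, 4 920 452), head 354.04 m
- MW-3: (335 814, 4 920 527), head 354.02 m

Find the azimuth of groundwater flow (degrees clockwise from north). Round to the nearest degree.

With h = a·x + b·y + c and MW-1 as origin, the differences give:
  (-20)·a + (-205)·b = +0.03
  (-20)·a + (-130)·b = +0.01
Eliminate b (×(-130) and ×(-205), subtract): -1500·a = -1.850 → a = ∂h/∂x = +0.001233
Back-substitute: b = ∂h/∂y = -0.0002667.
Flow direction (−∇h) has components (-0.001233 E, +0.0002667 N).
Azimuth = atan2(E, N) = atan2(-0.001233, +0.0002667) = 282.2° ≈ 282°.

282°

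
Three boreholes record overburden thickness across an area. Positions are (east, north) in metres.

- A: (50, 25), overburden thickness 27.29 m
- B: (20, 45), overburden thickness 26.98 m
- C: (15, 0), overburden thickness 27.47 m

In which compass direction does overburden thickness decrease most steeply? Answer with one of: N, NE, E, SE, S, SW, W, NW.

N

With d = a·x + b·y + c and A as origin, the differences give:
  (-30)·a + 20·b = -0.31
  (-35)·a + (-25)·b = +0.18
Eliminate b (×(-25) and ×20, subtract): 1450·a = 4.150 → a = ∂d/∂x = +0.002862
Back-substitute: b = ∂d/∂y = -0.01121.
Steepest decrease is along −∇f = (-0.002862 E, +0.01121 N) → north.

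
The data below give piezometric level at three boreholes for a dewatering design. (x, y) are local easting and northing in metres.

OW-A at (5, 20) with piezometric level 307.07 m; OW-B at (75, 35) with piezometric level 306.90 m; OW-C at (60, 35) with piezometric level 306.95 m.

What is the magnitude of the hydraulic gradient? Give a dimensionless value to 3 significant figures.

0.00538

Taking OW-A as reference: OW-B−OW-A = (70, 15, -0.17); OW-C−OW-A = (55, 15, -0.12).
Solve a·Δx + b·Δy = Δh: det = 70·15 − 55·15 = 225.
∂h/∂x = [(-0.17)·15 − (-0.12)·15] / 225 = -0.003333
∂h/∂y = [70·(-0.12) − 55·(-0.17)] / 225 = +0.004222
|∇h| = √(-0.003333² + 0.004222²) = 0.005379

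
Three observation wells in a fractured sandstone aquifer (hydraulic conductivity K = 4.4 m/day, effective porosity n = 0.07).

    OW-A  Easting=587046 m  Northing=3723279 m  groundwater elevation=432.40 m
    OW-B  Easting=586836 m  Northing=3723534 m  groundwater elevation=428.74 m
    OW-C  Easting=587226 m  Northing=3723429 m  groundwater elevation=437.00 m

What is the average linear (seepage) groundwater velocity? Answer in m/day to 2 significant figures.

1.4 m/day

Taking OW-A as reference: OW-B−OW-A = (-210, 255, -3.66); OW-C−OW-A = (180, 150, +4.60).
Solve a·Δx + b·Δy = Δh: det = (-210)·150 − 180·255 = -77400.
∂h/∂x = [(-3.66)·150 − (+4.60)·255] / -77400 = +0.02225
∂h/∂y = [(-210)·(+4.60) − 180·(-3.66)] / -77400 = +0.003969
|∇h| = √(0.02225² + 0.003969²) = 0.0226
Seepage velocity v = K·i/n = 4.4 × 0.0226 / 0.07 = 1.421 m/day.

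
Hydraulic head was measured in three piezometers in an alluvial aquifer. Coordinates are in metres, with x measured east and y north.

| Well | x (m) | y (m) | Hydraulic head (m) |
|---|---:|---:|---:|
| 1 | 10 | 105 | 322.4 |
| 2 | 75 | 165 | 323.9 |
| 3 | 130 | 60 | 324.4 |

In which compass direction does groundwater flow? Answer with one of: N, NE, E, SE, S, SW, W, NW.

Taking 1 as reference: 2−1 = (65, 60, +1.5); 3−1 = (120, -45, +2.0).
Solve a·Δx + b·Δy = Δh: det = 65·(-45) − 120·60 = -10125.
∂h/∂x = [(+1.5)·(-45) − (+2.0)·60] / -10125 = +0.01852
∂h/∂y = [65·(+2.0) − 120·(+1.5)] / -10125 = +0.004938
Flow = −∇h = (-0.01852 east, -0.004938 north), which points west.

W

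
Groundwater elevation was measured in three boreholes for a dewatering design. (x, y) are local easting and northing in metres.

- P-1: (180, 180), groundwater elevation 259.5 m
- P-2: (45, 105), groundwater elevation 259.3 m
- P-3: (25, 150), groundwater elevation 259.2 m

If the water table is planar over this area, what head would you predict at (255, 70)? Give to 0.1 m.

259.8 m

Three-point gradient (reference P-1): Δ to P-2 = (-135, -75, -0.2), Δ to P-3 = (-155, -30, -0.3).
∂h/∂x = +0.002178, ∂h/∂y = -0.001254 (det = -7575).
h(255, 70) = 259.5 + (+0.002178)·(75) + (-0.001254)·(-110) = 259.5 +0.163 +0.138 = 259.801 m.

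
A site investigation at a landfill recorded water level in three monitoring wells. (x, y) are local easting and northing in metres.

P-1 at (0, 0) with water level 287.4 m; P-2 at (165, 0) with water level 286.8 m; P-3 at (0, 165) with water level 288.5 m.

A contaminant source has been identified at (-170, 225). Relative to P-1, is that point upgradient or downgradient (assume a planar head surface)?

∂h/∂x = (286.8 − 287.4) / (165 − 0) = -0.003636
∂h/∂y = (288.5 − 287.4) / (165 − 0) = +0.006667
Head at (-170, 225) = 287.4 + (-0.003636)·(-170) + (+0.006667)·(225) = 289.52 m.
That is higher than the 287.4 m at P-1, so the point is upgradient.

upgradient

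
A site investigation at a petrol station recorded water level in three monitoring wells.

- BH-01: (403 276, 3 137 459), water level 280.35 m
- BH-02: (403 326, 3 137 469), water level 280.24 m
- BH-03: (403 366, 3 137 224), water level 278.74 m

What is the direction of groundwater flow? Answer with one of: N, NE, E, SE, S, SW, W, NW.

SE

With h = a·x + b·y + c and BH-01 as origin, the differences give:
  50·a + 10·b = -0.11
  90·a + (-235)·b = -1.61
Eliminate b (×(-235) and ×10, subtract): -12650·a = 41.950 → a = ∂h/∂x = -0.003316
Back-substitute: b = ∂h/∂y = +0.005581.
Flow = −∇h = (+0.003316 east, -0.005581 north), which points southeast.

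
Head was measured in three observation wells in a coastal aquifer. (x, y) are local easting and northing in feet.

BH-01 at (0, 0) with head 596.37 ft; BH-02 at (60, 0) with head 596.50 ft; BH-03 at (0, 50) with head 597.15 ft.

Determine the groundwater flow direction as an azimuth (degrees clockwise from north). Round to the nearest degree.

188°

∂h/∂x = (596.50 − 596.37) / (60 − 0) = +0.002167
∂h/∂y = (597.15 − 596.37) / (50 − 0) = +0.01560
Flow direction (−∇h) has components (-0.002167 E, -0.01560 N).
Azimuth = atan2(E, N) = atan2(-0.002167, -0.01560) = 187.9° ≈ 188°.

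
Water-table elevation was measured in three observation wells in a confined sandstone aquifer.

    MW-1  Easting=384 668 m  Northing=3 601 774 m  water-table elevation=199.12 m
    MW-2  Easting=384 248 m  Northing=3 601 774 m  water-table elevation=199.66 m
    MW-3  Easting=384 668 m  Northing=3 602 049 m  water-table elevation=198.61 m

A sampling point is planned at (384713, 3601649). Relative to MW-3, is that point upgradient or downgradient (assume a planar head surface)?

∂h/∂x = (199.66 − 199.12) / (384248 − 384668) = -0.001286
∂h/∂y = (198.61 − 199.12) / (3602049 − 3601774) = -0.001855
Head at (384713, 3601649) = 199.12 + (-0.001286)·(45) + (-0.001855)·(-125) = 199.29 m.
That is higher than the 198.61 m at MW-3, so the point is upgradient.

upgradient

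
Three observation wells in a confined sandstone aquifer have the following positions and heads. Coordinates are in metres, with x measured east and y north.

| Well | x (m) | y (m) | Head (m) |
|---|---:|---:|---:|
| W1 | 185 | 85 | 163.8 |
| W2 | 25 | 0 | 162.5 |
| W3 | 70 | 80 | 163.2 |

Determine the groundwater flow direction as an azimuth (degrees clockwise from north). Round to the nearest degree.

220°

Taking W1 as reference: W2−W1 = (-160, -85, -1.3); W3−W1 = (-115, -5, -0.6).
Solve a·Δx + b·Δy = Δh: det = (-160)·(-5) − (-115)·(-85) = -8975.
∂h/∂x = [(-1.3)·(-5) − (-0.6)·(-85)] / -8975 = +0.004958
∂h/∂y = [(-160)·(-0.6) − (-115)·(-1.3)] / -8975 = +0.005961
Flow direction (−∇h) has components (-0.004958 E, -0.005961 N).
Azimuth = atan2(E, N) = atan2(-0.004958, -0.005961) = 219.8° ≈ 220°.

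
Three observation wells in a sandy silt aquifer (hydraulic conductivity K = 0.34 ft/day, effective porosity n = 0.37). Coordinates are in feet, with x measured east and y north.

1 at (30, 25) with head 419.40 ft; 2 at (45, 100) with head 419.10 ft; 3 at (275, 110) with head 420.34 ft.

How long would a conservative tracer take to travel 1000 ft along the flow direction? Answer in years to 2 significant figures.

Differences from 1: to 2 (Δx, Δy, Δh) = (15, 75, -0.30); to 3 = (245, 85, +0.94).
Determinant of the coordinate differences = 15·85 − 245·75 = -17100.
∂h/∂x = [(-0.30)·85 − (+0.94)·75] / -17100 = +0.005614
∂h/∂y = [15·(+0.94) − 245·(-0.30)] / -17100 = -0.005123
|∇h| = √(0.005614² + -0.005123²) = 0.0076
Seepage velocity v = K·i/n = 0.34 × 0.0076 / 0.37 = 0.006984 ft/day.
t = 1000 / 0.006984 = 1.432e+05 days = 392 years.

390 years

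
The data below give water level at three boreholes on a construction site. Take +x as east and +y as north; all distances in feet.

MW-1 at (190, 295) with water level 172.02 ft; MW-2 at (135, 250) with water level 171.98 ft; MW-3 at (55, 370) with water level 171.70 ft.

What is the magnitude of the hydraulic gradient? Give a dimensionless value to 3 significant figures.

With h = a·x + b·y + c and MW-1 as origin, the differences give:
  (-55)·a + (-45)·b = -0.04
  (-135)·a + 75·b = -0.32
Eliminate b (×75 and ×(-45), subtract): -10200·a = -17.400 → a = ∂h/∂x = +0.001706
Back-substitute: b = ∂h/∂y = -0.001196.
|∇h| = √(0.001706² + -0.001196²) = 0.002083

0.00208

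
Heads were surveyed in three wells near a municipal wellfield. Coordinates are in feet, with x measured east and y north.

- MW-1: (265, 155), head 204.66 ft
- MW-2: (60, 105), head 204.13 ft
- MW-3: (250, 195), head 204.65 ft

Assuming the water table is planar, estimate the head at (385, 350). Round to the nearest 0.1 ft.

205.1 ft

With h = a·x + b·y + c and MW-1 as origin, the differences give:
  (-205)·a + (-50)·b = -0.53
  (-15)·a + 40·b = -0.01
Eliminate b (×40 and ×(-50), subtract): -8950·a = -21.700 → a = ∂h/∂x = +0.002425
Back-substitute: b = ∂h/∂y = +0.0006592.
h(385, 350) = 204.66 + (+0.002425)·(120) + (+0.0006592)·(195) = 204.66 +0.291 +0.129 = 205.079 ft.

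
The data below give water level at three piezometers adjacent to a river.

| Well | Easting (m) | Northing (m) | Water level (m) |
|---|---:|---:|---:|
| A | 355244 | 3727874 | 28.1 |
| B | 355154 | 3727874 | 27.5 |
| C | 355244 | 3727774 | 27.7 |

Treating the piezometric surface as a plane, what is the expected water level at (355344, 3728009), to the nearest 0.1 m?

29.3 m

∂h/∂x = (27.5 − 28.1) / (355154 − 355244) = +0.006667
∂h/∂y = (27.7 − 28.1) / (3727774 − 3727874) = +0.004000
h(355344, 3728009) = 28.1 + (+0.006667)·(100) + (+0.004000)·(135) = 28.1 +0.667 +0.540 = 29.307 m.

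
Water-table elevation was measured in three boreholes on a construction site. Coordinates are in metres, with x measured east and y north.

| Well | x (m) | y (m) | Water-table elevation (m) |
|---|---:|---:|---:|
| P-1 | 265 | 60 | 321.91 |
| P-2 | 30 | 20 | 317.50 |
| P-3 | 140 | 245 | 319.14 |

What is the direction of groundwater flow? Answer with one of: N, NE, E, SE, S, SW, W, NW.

W

Taking P-1 as reference: P-2−P-1 = (-235, -40, -4.41); P-3−P-1 = (-125, 185, -2.77).
Solve a·Δx + b·Δy = Δh: det = (-235)·185 − (-125)·(-40) = -48475.
∂h/∂x = [(-4.41)·185 − (-2.77)·(-40)] / -48475 = +0.01912
∂h/∂y = [(-235)·(-2.77) − (-125)·(-4.41)] / -48475 = -0.002057
Flow = −∇h = (-0.01912 east, +0.002057 north), which points west.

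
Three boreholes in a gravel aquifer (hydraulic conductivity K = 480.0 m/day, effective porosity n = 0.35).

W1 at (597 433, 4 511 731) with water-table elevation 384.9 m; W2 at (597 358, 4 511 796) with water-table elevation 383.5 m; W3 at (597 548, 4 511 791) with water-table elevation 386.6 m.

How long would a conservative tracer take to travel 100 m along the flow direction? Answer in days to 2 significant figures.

Differences from W1: to W2 (Δx, Δy, Δh) = (-75, 65, -1.4); to W3 = (115, 60, +1.7).
Determinant of the coordinate differences = (-75)·60 − 115·65 = -11975.
∂h/∂x = [(-1.4)·60 − (+1.7)·65] / -11975 = +0.01624
∂h/∂y = [(-75)·(+1.7) − 115·(-1.4)] / -11975 = -0.002797
|∇h| = √(0.01624² + -0.002797²) = 0.01648
Seepage velocity v = K·i/n = 480.0 × 0.01648 / 0.35 = 22.6 m/day.
t = 100 / 22.6 = 4.425 days.

4.4 days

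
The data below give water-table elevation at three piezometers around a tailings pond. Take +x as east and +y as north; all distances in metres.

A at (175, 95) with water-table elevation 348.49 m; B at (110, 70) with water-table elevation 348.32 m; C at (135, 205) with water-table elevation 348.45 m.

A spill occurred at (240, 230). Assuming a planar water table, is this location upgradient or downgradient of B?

upgradient

Taking A as reference: B−A = (-65, -25, -0.17); C−A = (-40, 110, -0.04).
Determinant of the coordinate differences = (-65)·110 − (-40)·(-25) = -8150.
∂h/∂x = [(-0.17)·110 − (-0.04)·(-25)] / -8150 = +0.002417
∂h/∂y = [(-65)·(-0.04) − (-40)·(-0.17)] / -8150 = +0.0005153
Head at (240, 230) = 348.49 + (+0.002417)·(65) + (+0.0005153)·(135) = 348.72 m.
That is higher than the 348.32 m at B, so the point is upgradient.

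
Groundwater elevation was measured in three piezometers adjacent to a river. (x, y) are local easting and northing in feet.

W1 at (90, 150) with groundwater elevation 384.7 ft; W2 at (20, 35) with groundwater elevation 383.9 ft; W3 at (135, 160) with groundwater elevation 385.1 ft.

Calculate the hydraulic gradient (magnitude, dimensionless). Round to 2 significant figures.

Differences from W1: to W2 (Δx, Δy, Δh) = (-70, -115, -0.8); to W3 = (45, 10, +0.4).
Determinant of the coordinate differences = (-70)·10 − 45·(-115) = 4475.
∂h/∂x = [(-0.8)·10 − (+0.4)·(-115)] / 4475 = +0.008492
∂h/∂y = [(-70)·(+0.4) − 45·(-0.8)] / 4475 = +0.001788
|∇h| = √(0.008492² + 0.001788²) = 0.008678

0.0087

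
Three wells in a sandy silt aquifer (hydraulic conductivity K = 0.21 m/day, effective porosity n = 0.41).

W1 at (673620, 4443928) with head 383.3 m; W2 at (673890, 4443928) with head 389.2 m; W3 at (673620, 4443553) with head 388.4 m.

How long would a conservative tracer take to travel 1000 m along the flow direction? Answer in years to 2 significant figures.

210 years

∂h/∂x = (389.2 − 383.3) / (673890 − 673620) = +0.02185
∂h/∂y = (388.4 − 383.3) / (4443553 − 4443928) = -0.01360
|∇h| = √(0.02185² + -0.01360²) = 0.02574
Seepage velocity v = K·i/n = 0.21 × 0.02574 / 0.41 = 0.01318 m/day.
t = 1000 / 0.01318 = 7.587e+04 days = 208 years.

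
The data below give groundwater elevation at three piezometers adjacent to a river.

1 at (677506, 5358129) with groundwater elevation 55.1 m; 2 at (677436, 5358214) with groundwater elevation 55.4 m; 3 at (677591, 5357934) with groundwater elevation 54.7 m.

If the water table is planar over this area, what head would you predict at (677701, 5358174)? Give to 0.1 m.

With h = a·x + b·y + c and 1 as origin, the differences give:
  (-70)·a + 85·b = +0.3
  85·a + (-195)·b = -0.4
Eliminate b (×(-195) and ×85, subtract): 6425·a = -24.50 → a = ∂h/∂x = -0.003813
Back-substitute: b = ∂h/∂y = +0.0003891.
h(677701, 5358174) = 55.1 + (-0.003813)·(195) + (+0.0003891)·(45) = 55.1 -0.744 +0.018 = 54.374 m.

54.4 m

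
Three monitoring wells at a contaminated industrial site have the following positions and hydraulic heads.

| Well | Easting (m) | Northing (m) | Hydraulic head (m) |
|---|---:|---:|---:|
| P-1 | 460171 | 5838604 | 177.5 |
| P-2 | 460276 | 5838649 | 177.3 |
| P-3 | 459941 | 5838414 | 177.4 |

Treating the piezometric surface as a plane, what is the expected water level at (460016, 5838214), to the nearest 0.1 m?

With h = a·x + b·y + c and P-1 as origin, the differences give:
  105·a + 45·b = -0.2
  (-230)·a + (-190)·b = -0.1
Eliminate b (×(-190) and ×45, subtract): -9600·a = 42.50 → a = ∂h/∂x = -0.004427
Back-substitute: b = ∂h/∂y = +0.005885.
h(460016, 5838214) = 177.5 + (-0.004427)·(-155) + (+0.005885)·(-390) = 177.5 +0.686 -2.295 = 175.891 m.

175.9 m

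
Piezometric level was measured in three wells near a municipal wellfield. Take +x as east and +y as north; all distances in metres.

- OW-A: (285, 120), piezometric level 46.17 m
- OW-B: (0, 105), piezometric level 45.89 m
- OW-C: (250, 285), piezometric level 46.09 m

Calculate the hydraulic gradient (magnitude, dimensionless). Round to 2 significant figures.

0.0010

Differences from OW-A: to OW-B (Δx, Δy, Δh) = (-285, -15, -0.28); to OW-C = (-35, 165, -0.08).
Solve a·Δx + b·Δy = Δh: det = (-285)·165 − (-35)·(-15) = -47550.
∂h/∂x = [(-0.28)·165 − (-0.08)·(-15)] / -47550 = +0.0009968
∂h/∂y = [(-285)·(-0.08) − (-35)·(-0.28)] / -47550 = -0.0002734
|∇h| = √(0.0009968² + -0.0002734²) = 0.001034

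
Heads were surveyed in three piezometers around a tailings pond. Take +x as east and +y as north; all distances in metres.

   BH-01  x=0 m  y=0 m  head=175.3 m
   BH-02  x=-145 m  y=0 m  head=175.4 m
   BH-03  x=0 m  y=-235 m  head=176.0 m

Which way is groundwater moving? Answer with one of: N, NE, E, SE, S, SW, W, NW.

∂h/∂x = (175.4 − 175.3) / (-145 − 0) = -0.0006897
∂h/∂y = (176.0 − 175.3) / (-235 − 0) = -0.002979
Flow = −∇h = (+0.0006897 east, +0.002979 north), which points north.

N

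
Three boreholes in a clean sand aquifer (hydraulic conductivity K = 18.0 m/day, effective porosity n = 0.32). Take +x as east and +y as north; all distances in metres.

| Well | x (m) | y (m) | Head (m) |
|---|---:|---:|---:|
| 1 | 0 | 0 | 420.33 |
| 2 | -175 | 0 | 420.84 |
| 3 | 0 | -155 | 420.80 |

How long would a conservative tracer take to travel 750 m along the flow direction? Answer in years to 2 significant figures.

∂h/∂x = (420.84 − 420.33) / (-175 − 0) = -0.002914
∂h/∂y = (420.80 − 420.33) / (-155 − 0) = -0.003032
|∇h| = √(-0.002914² + -0.003032²) = 0.004205
Seepage velocity v = K·i/n = 18.0 × 0.004205 / 0.32 = 0.2365 m/day.
t = 750 / 0.2365 = 3171 days = 8.68 years.

8.7 years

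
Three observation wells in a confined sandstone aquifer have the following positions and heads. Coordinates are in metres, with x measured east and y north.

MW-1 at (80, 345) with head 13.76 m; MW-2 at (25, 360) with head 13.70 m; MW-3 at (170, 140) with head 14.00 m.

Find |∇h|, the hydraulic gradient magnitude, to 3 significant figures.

With h = a·x + b·y + c and MW-1 as origin, the differences give:
  (-55)·a + 15·b = -0.06
  90·a + (-205)·b = +0.24
Eliminate b (×(-205) and ×15, subtract): 9925·a = 8.700 → a = ∂h/∂x = +0.0008766
Back-substitute: b = ∂h/∂y = -0.0007859.
|∇h| = √(0.0008766² + -0.0007859²) = 0.001177

0.00118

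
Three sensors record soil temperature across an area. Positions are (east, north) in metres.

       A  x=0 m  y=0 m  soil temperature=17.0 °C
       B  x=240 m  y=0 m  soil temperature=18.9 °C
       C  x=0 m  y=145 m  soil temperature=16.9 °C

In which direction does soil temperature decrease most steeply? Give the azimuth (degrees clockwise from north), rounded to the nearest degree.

275°

∂T/∂x = (18.9 − 17.0) / (240 − 0) = +0.007917
∂T/∂y = (16.9 − 17.0) / (145 − 0) = -0.0006897
Steepest decrease is along −∇f: components (-0.007917 E, +0.0006897 N).
Azimuth = atan2(-0.007917, +0.0006897) = 275.0° ≈ 275°.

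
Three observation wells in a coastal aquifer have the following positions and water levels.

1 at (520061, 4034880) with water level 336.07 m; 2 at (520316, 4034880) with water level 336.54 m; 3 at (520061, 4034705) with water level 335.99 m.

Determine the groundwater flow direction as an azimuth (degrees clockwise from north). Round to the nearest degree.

256°

∂h/∂x = (336.54 − 336.07) / (520316 − 520061) = +0.001843
∂h/∂y = (335.99 − 336.07) / (4034705 − 4034880) = +0.0004571
Flow direction (−∇h) has components (-0.001843 E, -0.0004571 N).
Azimuth = atan2(E, N) = atan2(-0.001843, -0.0004571) = 256.1° ≈ 256°.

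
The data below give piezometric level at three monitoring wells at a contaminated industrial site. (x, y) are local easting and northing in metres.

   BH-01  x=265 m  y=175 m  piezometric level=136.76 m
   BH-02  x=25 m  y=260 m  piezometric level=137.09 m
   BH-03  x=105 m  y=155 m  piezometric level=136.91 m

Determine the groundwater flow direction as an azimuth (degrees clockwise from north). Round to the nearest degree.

Three-point gradient (reference BH-01): Δ to BH-02 = (-240, 85, +0.33), Δ to BH-03 = (-160, -20, +0.15).
∂h/∂x = -0.001052, ∂h/∂y = +0.0009130 (det = 18400).
Flow direction (−∇h) has components (+0.001052 E, -0.0009130 N).
Azimuth = atan2(E, N) = atan2(+0.001052, -0.0009130) = 131.0° ≈ 131°.

131°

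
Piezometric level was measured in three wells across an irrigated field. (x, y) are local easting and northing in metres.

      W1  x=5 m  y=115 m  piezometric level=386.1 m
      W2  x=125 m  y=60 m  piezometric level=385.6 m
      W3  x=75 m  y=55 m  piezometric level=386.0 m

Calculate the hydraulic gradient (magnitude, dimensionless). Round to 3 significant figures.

With h = a·x + b·y + c and W1 as origin, the differences give:
  120·a + (-55)·b = -0.5
  70·a + (-60)·b = -0.1
Eliminate b (×(-60) and ×(-55), subtract): -3350·a = 24.50 → a = ∂h/∂x = -0.007313
Back-substitute: b = ∂h/∂y = -0.006866.
|∇h| = √(-0.007313² + -0.006866²) = 0.01003

0.0100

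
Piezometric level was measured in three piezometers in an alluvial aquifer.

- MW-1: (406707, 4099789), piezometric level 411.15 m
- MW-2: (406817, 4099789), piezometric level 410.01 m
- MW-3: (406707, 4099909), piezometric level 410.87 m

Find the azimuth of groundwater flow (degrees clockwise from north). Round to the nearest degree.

077°

∂h/∂x = (410.01 − 411.15) / (406817 − 406707) = -0.01036
∂h/∂y = (410.87 − 411.15) / (4099909 − 4099789) = -0.002333
Flow direction (−∇h) has components (+0.01036 E, +0.002333 N).
Azimuth = atan2(E, N) = atan2(+0.01036, +0.002333) = 77.3° ≈ 077°.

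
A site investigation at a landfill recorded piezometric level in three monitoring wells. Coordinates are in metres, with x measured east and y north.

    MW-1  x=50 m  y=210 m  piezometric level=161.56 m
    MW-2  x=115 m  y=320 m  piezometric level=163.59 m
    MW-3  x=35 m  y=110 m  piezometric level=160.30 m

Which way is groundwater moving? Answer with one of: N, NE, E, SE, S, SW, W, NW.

SW

With h = a·x + b·y + c and MW-1 as origin, the differences give:
  65·a + 110·b = +2.03
  (-15)·a + (-100)·b = -1.26
Eliminate b (×(-100) and ×110, subtract): -4850·a = -64.400 → a = ∂h/∂x = +0.01328
Back-substitute: b = ∂h/∂y = +0.01061.
Flow = −∇h = (-0.01328 east, -0.01061 north), which points southwest.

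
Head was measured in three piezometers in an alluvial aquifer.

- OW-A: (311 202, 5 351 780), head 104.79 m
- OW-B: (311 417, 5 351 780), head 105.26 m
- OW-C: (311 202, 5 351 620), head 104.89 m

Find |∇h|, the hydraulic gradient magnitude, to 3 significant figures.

∂h/∂x = (105.26 − 104.79) / (311417 − 311202) = +0.002186
∂h/∂y = (104.89 − 104.79) / (5351620 − 5351780) = -0.0006250
|∇h| = √(0.002186² + -0.0006250²) = 0.002274

0.00227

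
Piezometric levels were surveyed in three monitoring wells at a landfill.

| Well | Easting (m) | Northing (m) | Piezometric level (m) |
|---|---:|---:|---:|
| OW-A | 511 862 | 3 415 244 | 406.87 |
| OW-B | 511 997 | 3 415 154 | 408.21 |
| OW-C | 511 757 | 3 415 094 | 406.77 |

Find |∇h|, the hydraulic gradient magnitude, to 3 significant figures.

0.00827

With h = a·x + b·y + c and OW-A as origin, the differences give:
  135·a + (-90)·b = +1.34
  (-105)·a + (-150)·b = -0.10
Eliminate b (×(-150) and ×(-90), subtract): -29700·a = -210.000 → a = ∂h/∂x = +0.007071
Back-substitute: b = ∂h/∂y = -0.004283.
|∇h| = √(0.007071² + -0.004283²) = 0.008267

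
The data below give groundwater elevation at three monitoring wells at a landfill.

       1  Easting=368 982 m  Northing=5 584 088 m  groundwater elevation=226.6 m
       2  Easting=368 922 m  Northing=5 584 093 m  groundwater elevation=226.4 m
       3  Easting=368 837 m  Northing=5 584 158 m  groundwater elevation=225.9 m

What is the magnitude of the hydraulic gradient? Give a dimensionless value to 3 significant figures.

0.00481

Taking 1 as reference: 2−1 = (-60, 5, -0.2); 3−1 = (-145, 70, -0.7).
Solve a·Δx + b·Δy = Δh: det = (-60)·70 − (-145)·5 = -3475.
∂h/∂x = [(-0.2)·70 − (-0.7)·5] / -3475 = +0.003022
∂h/∂y = [(-60)·(-0.7) − (-145)·(-0.2)] / -3475 = -0.003741
|∇h| = √(0.003022² + -0.003741²) = 0.004809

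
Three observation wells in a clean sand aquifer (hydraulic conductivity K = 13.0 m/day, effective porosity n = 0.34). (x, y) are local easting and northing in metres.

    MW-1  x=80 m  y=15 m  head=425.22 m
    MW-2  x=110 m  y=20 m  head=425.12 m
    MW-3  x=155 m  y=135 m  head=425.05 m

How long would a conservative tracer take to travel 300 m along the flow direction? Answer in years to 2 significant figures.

Differences from MW-1: to MW-2 (Δx, Δy, Δh) = (30, 5, -0.10); to MW-3 = (75, 120, -0.17).
Determinant of the coordinate differences = 30·120 − 75·5 = 3225.
∂h/∂x = [(-0.10)·120 − (-0.17)·5] / 3225 = -0.003457
∂h/∂y = [30·(-0.17) − 75·(-0.10)] / 3225 = +0.0007442
|∇h| = √(-0.003457² + 0.0007442²) = 0.003536
Seepage velocity v = K·i/n = 13.0 × 0.003536 / 0.34 = 0.1352 m/day.
t = 300 / 0.1352 = 2219 days = 6.08 years.

6.1 years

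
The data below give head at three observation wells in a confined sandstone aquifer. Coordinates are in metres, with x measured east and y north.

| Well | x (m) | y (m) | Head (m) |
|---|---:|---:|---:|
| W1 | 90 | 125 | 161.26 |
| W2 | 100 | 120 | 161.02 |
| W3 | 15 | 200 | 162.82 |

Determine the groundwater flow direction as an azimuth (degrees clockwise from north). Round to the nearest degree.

077°

Taking W1 as reference: W2−W1 = (10, -5, -0.24); W3−W1 = (-75, 75, +1.56).
Solve a·Δx + b·Δy = Δh: det = 10·75 − (-75)·(-5) = 375.
∂h/∂x = [(-0.24)·75 − (+1.56)·(-5)] / 375 = -0.02720
∂h/∂y = [10·(+1.56) − (-75)·(-0.24)] / 375 = -0.006400
Flow direction (−∇h) has components (+0.02720 E, +0.006400 N).
Azimuth = atan2(E, N) = atan2(+0.02720, +0.006400) = 76.8° ≈ 077°.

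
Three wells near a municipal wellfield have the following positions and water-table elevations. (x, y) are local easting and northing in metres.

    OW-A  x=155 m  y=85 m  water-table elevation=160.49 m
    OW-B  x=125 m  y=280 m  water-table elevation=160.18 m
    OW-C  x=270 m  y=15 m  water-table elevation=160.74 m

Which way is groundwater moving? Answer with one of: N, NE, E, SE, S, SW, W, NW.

NW

Three-point gradient (reference OW-A): Δ to OW-B = (-30, 195, -0.31), Δ to OW-C = (115, -70, +0.25).
∂h/∂x = +0.001331, ∂h/∂y = -0.001385 (det = -20325).
Flow = −∇h = (-0.001331 east, +0.001385 north), which points northwest.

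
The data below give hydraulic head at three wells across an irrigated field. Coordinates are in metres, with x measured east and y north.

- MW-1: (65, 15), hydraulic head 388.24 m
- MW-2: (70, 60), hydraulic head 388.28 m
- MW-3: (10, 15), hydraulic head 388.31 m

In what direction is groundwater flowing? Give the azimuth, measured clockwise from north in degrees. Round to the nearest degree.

129°

With h = a·x + b·y + c and MW-1 as origin, the differences give:
  5·a + 45·b = +0.04
  (-55)·a + 0·b = +0.07
Eliminate b (×0 and ×45, subtract): 2475·a = -3.150 → a = ∂h/∂x = -0.001273
Back-substitute: b = ∂h/∂y = +0.001030.
Flow direction (−∇h) has components (+0.001273 E, -0.001030 N).
Azimuth = atan2(E, N) = atan2(+0.001273, -0.001030) = 129.0° ≈ 129°.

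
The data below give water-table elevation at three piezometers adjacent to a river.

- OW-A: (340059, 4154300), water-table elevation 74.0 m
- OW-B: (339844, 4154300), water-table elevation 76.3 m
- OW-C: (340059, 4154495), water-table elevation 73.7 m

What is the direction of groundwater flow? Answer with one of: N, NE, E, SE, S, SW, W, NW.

∂h/∂x = (76.3 − 74.0) / (339844 − 340059) = -0.01070
∂h/∂y = (73.7 − 74.0) / (4154495 − 4154300) = -0.001538
Flow = −∇h = (+0.01070 east, +0.001538 north), which points east.

E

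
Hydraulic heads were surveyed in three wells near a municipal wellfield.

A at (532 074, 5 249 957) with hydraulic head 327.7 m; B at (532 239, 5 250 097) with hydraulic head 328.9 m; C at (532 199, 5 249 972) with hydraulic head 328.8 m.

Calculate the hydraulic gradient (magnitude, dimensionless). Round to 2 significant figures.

Differences from A: to B (Δx, Δy, Δh) = (165, 140, +1.2); to C = (125, 15, +1.1).
Solve a·Δx + b·Δy = Δh: det = 165·15 − 125·140 = -15025.
∂h/∂x = [(+1.2)·15 − (+1.1)·140] / -15025 = +0.009052
∂h/∂y = [165·(+1.1) − 125·(+1.2)] / -15025 = -0.002097
|∇h| = √(0.009052² + -0.002097²) = 0.009292

0.0093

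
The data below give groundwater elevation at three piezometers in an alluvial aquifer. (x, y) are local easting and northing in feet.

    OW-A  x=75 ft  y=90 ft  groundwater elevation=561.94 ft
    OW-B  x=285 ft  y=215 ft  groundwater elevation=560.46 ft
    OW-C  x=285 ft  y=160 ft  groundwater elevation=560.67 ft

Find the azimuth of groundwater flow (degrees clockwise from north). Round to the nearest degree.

With h = a·x + b·y + c and OW-A as origin, the differences give:
  210·a + 125·b = -1.48
  210·a + 70·b = -1.27
Eliminate b (×70 and ×125, subtract): -11550·a = 55.150 → a = ∂h/∂x = -0.004775
Back-substitute: b = ∂h/∂y = -0.003818.
Flow direction (−∇h) has components (+0.004775 E, +0.003818 N).
Azimuth = atan2(E, N) = atan2(+0.004775, +0.003818) = 51.4° ≈ 051°.

051°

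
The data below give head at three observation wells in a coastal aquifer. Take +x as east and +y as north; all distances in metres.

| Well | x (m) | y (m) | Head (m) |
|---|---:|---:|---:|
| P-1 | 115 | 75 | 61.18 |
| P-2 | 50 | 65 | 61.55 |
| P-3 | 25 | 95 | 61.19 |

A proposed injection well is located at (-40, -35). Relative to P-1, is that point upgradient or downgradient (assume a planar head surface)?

upgradient

Three-point gradient (reference P-1): Δ to P-2 = (-65, -10, +0.37), Δ to P-3 = (-90, 20, +0.01).
∂h/∂x = -0.003409, ∂h/∂y = -0.01484 (det = -2200).
Head at (-40, -35) = 61.18 + (-0.003409)·(-155) + (-0.01484)·(-110) = 63.34 m.
That is higher than the 61.18 m at P-1, so the point is upgradient.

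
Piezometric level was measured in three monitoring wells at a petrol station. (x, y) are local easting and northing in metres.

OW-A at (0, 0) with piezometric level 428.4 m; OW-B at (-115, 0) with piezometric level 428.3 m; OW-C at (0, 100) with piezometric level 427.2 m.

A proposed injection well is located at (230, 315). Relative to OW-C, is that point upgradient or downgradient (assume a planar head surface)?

∂h/∂x = (428.3 − 428.4) / (-115 − 0) = +0.0008696
∂h/∂y = (427.2 − 428.4) / (100 − 0) = -0.01200
Head at (230, 315) = 428.4 + (+0.0008696)·(230) + (-0.01200)·(315) = 424.82 m.
That is lower than the 427.2 m at OW-C, so the point is downgradient.

downgradient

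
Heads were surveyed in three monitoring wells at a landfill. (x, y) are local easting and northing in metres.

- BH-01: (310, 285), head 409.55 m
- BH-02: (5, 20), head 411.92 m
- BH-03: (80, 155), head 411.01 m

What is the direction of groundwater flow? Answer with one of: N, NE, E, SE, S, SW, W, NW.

Differences from BH-01: to BH-02 (Δx, Δy, Δh) = (-305, -265, +2.37); to BH-03 = (-230, -130, +1.46).
Determinant of the coordinate differences = (-305)·(-130) − (-230)·(-265) = -21300.
∂h/∂x = [(+2.37)·(-130) − (+1.46)·(-265)] / -21300 = -0.003700
∂h/∂y = [(-305)·(+1.46) − (-230)·(+2.37)] / -21300 = -0.004685
Flow = −∇h = (+0.003700 east, +0.004685 north), which points northeast.

NE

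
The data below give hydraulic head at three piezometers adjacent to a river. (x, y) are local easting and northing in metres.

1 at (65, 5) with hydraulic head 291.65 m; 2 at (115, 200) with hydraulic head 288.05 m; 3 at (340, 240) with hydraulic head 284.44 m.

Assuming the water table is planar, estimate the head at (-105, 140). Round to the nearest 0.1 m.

Differences from 1: to 2 (Δx, Δy, Δh) = (50, 195, -3.60); to 3 = (275, 235, -7.21).
Solve a·Δx + b·Δy = Δh: det = 50·235 − 275·195 = -41875.
∂h/∂x = [(-3.60)·235 − (-7.21)·195] / -41875 = -0.01337
∂h/∂y = [50·(-7.21) − 275·(-3.60)] / -41875 = -0.01503
h(-105, 140) = 291.65 + (-0.01337)·(-170) + (-0.01503)·(135) = 291.65 +2.273 -2.029 = 291.894 m.

291.9 m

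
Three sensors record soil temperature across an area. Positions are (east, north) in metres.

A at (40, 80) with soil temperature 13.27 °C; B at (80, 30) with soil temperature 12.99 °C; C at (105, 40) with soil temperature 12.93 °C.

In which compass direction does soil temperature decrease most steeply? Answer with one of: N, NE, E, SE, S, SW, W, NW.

Three-point gradient (reference A): Δ to B = (40, -50, -0.28), Δ to C = (65, -40, -0.34).
∂T/∂x = -0.003515, ∂T/∂y = +0.002788 (det = 1650).
Steepest decrease is along −∇f = (+0.003515 E, -0.002788 N) → southeast.

SE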